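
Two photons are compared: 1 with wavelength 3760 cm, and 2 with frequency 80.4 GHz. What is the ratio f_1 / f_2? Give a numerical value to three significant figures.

9.92·10^-5

f_1 = 7.973·10^6 Hz (from wavelength = 3760 cm, via f = c/λ).
f_2 = 8.040·10^10 Hz (from frequency = 80.4 GHz, via f given directly).
Ratio = 7.973·10^6 / 8.040·10^10 = 9.92·10^-5.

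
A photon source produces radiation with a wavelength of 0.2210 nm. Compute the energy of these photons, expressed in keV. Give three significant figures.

5.61 keV

(h = 6.62607015e-34 J·s, c = 2.99792458e8 m/s, 1 eV = 1.602176634e-19 J.)
In SI units: λ = 0.2210 nm = 2.210e-10 m.
The photon relation is E = hc/λ, giving E = 8.988e-16 J.
Converting to keV: E = 5.610 keV ≈ 5.61 keV.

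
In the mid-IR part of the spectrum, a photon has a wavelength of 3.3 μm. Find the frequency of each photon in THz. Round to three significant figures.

In SI units: λ = 3.3 μm = 3.3e-6 m.
The photon relation is f = c/λ, giving f = 9.085e13 Hz.
Converting to THz: f = 90.85 THz ≈ 90.8 THz.

90.8 THz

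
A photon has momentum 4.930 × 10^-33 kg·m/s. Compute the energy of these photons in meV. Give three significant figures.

Apply E = pc: E = 1.478 × 10^-24 J.
Converting to meV: E = 0.009225 meV ≈ 9.22 × 10^-3 meV.

9.22 × 10^-3 meV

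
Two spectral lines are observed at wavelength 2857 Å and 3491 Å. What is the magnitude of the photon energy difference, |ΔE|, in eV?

Using E = hc/λ: E₁ = 6.9529 × 10^-19 J, E₂ = 5.6902 × 10^-19 J.
|ΔE| = |6.9529 × 10^-19 − 5.6902 × 10^-19| = 1.26 × 10^-19 J = 0.788 eV.

0.788 eV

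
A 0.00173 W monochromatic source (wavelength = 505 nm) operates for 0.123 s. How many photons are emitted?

Total energy: E_total = P·t = 0.00173 × 0.123 = 2.128e-4 J.
Per-photon energy: E = 3.934e-19 J.
N = E_total / E_photon = 5.41e14.

5.41e14 photons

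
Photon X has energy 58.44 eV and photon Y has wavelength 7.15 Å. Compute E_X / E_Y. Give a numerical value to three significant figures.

0.0337

E_X = 9.363e-18 J (from energy = 58.44 eV, via E given directly).
E_Y = 2.778e-16 J (from wavelength = 7.15 Å, via E = hc/λ).
Ratio = 9.363e-18 / 2.778e-16 = 0.0337.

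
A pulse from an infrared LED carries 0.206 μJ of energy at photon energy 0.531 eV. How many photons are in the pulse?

2.42 × 10^12 photons

Per-photon energy: E = 8.508 × 10^-20 J (from energy = 0.531 eV).
N = E_total / E_photon = 2.06 × 10^-7 J / 8.508 × 10^-20 J = 2.42 × 10^12.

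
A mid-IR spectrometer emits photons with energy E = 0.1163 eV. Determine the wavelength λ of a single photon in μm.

(h = 6.62607015e-34 J·s, c = 2.99792458e8 m/s, 1 eV = 1.602176634e-19 J.)
Convert to SI: E = 0.1163 eV = 1.8633e-20 J.
The photon relation is λ = hc/E, giving λ = 1.066e-5 m.
Converting to μm: λ = 10.66 μm ≈ 10.7 μm.

10.7 μm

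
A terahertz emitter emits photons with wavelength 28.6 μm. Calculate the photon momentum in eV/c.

Use h = 6.62607015e-34 J·s, c = 2.99792458e8 m/s, 1 eV = 1.602176634e-19 J.
First convert: λ = 28.6 μm = 2.86e-5 m.
The photon relation is p = h/λ, giving p = 2.317e-29 kg·m/s.
Converting to eV/c: p = 0.04335 eV/c ≈ 0.0434 eV/c.

0.0434 eV/c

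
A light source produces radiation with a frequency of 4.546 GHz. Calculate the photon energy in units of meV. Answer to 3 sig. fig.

Use h = 6.62607015e-34 J·s, 1 eV = 1.602176634e-19 J.
In SI units: f = 4.546 GHz = 4.546e9 Hz.
For a photon E = hf, so E = 3.012e-24 J.
Converting to meV: E = 0.01880 meV ≈ 0.0188 meV.

0.0188 meV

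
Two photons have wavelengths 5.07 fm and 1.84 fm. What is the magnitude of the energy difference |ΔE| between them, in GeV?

0.429 GeV

Using E = hc/λ: E₁ = 3.918 × 10^-11 J, E₂ = 1.080 × 10^-10 J.
|ΔE| = |3.918 × 10^-11 − 1.080 × 10^-10| = 6.88 × 10^-11 J = 0.429 GeV.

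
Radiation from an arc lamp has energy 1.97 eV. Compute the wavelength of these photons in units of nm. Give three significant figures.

First convert: E = 1.97 eV = 3.1563·10^-19 J.
For a photon λ = hc/E, so λ = 6.294·10^-7 m.
Converting to nm: λ = 629.4 nm ≈ 629 nm.

629 nm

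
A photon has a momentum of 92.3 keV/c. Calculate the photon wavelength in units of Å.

0.134 Å

In SI units: p = 92.3 keV/c = 4.9328e-23 kg·m/s.
For a photon λ = h/p, so λ = 1.343e-11 m.
Converting to Å: λ = 0.1343 Å ≈ 0.134 Å.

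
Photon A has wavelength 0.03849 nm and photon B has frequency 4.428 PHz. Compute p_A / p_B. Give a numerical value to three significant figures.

1760

p_A = 1.722 × 10^-23 kg·m/s (from wavelength = 0.03849 nm, via p = h/λ).
p_B = 9.787 × 10^-27 kg·m/s (from frequency = 4.428 PHz, via p = hf/c).
Ratio = 1.722 × 10^-23 / 9.787 × 10^-27 = 1760.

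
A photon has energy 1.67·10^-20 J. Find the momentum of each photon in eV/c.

0.104 eV/c

(c = 2.99792458·10^8 m/s, 1 eV = 1.602176634·10^-19 J.)
Apply p = E/c: p = 5.571·10^-29 kg·m/s.
Converting to eV/c: p = 0.1042 eV/c ≈ 0.104 eV/c.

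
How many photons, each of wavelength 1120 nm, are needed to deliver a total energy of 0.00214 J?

Per-photon energy: E = 1.774 × 10^-19 J (from wavelength = 1120 nm).
N = E_total / E_photon = 0.00214 J / 1.774 × 10^-19 J = 1.21 × 10^16.

1.21 × 10^16 photons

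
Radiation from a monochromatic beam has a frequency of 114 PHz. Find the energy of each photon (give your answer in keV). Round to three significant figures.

0.471 keV

Use h = 6.62607015 × 10^-34 J·s, 1 eV = 1.602176634 × 10^-19 J.
Convert to SI: f = 114 PHz = 1.14 × 10^17 Hz.
The photon relation is E = hf, giving E = 7.554 × 10^-17 J.
Converting to keV: E = 0.4715 keV ≈ 0.471 keV.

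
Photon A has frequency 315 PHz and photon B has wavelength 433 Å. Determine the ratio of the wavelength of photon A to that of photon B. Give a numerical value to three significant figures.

λ_A = 9.517e-10 m (from frequency = 315 PHz, via λ = c/f).
λ_B = 4.330e-8 m (from wavelength = 433 Å, via λ given directly).
Ratio = 9.517e-10 / 4.330e-8 = 0.0220.

0.0220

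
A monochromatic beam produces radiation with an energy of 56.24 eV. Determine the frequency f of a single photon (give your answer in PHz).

13.6 PHz

(h = 6.62607015·10^-34 J·s, 1 eV = 1.602176634·10^-19 J.)
In SI units: E = 56.24 eV = 9.0106·10^-18 J.
For a photon f = E/h, so f = 1.360·10^16 Hz.
Converting to PHz: f = 13.60 PHz ≈ 13.6 PHz.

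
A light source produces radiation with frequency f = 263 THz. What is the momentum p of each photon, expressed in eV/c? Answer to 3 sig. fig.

1.09 eV/c

(h = 6.62607015e-34 J·s, c = 2.99792458e8 m/s, 1 eV = 1.602176634e-19 J.)
First convert: f = 263 THz = 2.63e14 Hz.
For a photon p = hf/c, so p = 5.813e-28 kg·m/s.
Converting to eV/c: p = 1.088 eV/c ≈ 1.09 eV/c.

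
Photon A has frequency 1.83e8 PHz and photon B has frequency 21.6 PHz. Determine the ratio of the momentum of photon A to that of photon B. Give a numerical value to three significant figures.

8.47e6

p_A = 4.045e-19 kg·m/s (from frequency = 1.83e8 PHz, via p = hf/c).
p_B = 4.774e-26 kg·m/s (from frequency = 21.6 PHz, via p = hf/c).
Ratio = 4.045e-19 / 4.774e-26 = 8.47e6.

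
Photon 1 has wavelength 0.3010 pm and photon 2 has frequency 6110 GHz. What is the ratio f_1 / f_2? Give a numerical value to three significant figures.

1.63 × 10^8

f_1 = 9.960 × 10^20 Hz (from wavelength = 0.3010 pm, via f = c/λ).
f_2 = 6.110 × 10^12 Hz (from frequency = 6110 GHz, via f given directly).
Ratio = 9.960 × 10^20 / 6.110 × 10^12 = 1.63 × 10^8.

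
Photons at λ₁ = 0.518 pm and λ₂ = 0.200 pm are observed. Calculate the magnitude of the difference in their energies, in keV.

Using E = hc/λ: E₁ = 3.835 × 10^-13 J, E₂ = 9.932 × 10^-13 J.
|ΔE| = |3.835 × 10^-13 − 9.932 × 10^-13| = 6.10 × 10^-13 J = 3810 keV.

3810 keV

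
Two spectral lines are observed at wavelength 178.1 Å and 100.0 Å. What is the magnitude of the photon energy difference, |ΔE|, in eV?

54.4 eV

Using E = hc/λ: E₁ = 1.1154 × 10^-17 J, E₂ = 1.9864 × 10^-17 J.
|ΔE| = |1.1154 × 10^-17 − 1.9864 × 10^-17| = 8.71 × 10^-18 J = 54.4 eV.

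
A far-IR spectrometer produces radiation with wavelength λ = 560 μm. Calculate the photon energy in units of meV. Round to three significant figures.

2.21 meV

Take h = 6.62607015 × 10^-34 J·s, c = 2.99792458 × 10^8 m/s, 1 eV = 1.602176634 × 10^-19 J.
Convert to SI: λ = 560 μm = 5.6 × 10^-4 m.
The photon relation is E = hc/λ, giving E = 3.547 × 10^-22 J.
Converting to meV: E = 2.214 meV ≈ 2.21 meV.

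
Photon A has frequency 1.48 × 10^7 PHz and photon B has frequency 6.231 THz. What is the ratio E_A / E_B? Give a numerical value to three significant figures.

2.38 × 10^9

E_A = 9.807 × 10^-12 J (from frequency = 1.48 × 10^7 PHz, via E = hf).
E_B = 4.129 × 10^-21 J (from frequency = 6.231 THz, via E = hf).
Ratio = 9.807 × 10^-12 / 4.129 × 10^-21 = 2.38 × 10^9.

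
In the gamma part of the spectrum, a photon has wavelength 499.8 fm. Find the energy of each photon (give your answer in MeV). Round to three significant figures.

First convert: λ = 499.8 fm = 4.998 × 10^-13 m.
The photon relation is E = hc/λ, giving E = 3.974 × 10^-13 J.
Converting to MeV: E = 2.481 MeV ≈ 2.48 MeV.

2.48 MeV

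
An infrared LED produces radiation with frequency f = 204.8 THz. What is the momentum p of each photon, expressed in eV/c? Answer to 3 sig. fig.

0.847 eV/c

First convert: f = 204.8 THz = 2.048·10^14 Hz.
For a photon p = hf/c, so p = 4.527·10^-28 kg·m/s.
Converting to eV/c: p = 0.8470 eV/c ≈ 0.847 eV/c.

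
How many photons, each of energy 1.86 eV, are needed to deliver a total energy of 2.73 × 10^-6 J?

Per-photon energy: E = 2.980 × 10^-19 J (from energy = 1.86 eV).
N = E_total / E_photon = 2.73 × 10^-6 J / 2.980 × 10^-19 J = 9.16 × 10^12.

9.16 × 10^12 photons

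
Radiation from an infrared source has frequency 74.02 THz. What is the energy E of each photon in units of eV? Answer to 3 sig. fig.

0.306 eV

Take h = 6.62607015e-34 J·s, 1 eV = 1.602176634e-19 J.
Convert to SI: f = 74.02 THz = 7.402e13 Hz.
Since E = hf for a photon, E = 4.905e-20 J.
Converting to eV: E = 0.3061 eV ≈ 0.306 eV.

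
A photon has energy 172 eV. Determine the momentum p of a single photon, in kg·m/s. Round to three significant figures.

9.19·10^-26 kg·m/s

(c = 2.99792458·10^8 m/s, 1 eV = 1.602176634·10^-19 J.)
First convert: E = 172 eV = 2.7557·10^-17 J.
The photon relation is p = E/c, giving p = 9.192·10^-26 kg·m/s.
So p ≈ 9.19·10^-26 kg·m/s.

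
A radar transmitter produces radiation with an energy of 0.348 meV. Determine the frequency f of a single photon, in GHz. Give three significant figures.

Take h = 6.62607015e-34 J·s, 1 eV = 1.602176634e-19 J.
Convert to SI: E = 0.348 meV = 5.5756e-23 J.
Apply f = E/h: f = 8.415e10 Hz.
Converting to GHz: f = 84.15 GHz ≈ 84.1 GHz.

84.1 GHz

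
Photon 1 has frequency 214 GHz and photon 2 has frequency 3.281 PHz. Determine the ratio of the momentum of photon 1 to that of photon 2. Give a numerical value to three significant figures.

6.52e-5

p_1 = 4.730e-31 kg·m/s (from frequency = 214 GHz, via p = hf/c).
p_2 = 7.252e-27 kg·m/s (from frequency = 3.281 PHz, via p = hf/c).
Ratio = 4.730e-31 / 7.252e-27 = 6.52e-5.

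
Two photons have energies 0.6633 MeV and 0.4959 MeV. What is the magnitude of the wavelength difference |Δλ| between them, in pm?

Using λ = hc/E: λ₁ = 1.8692 × 10^-12 m, λ₂ = 2.5002 × 10^-12 m.
|Δλ| = |1.8692 × 10^-12 − 2.5002 × 10^-12| = 6.31 × 10^-13 m = 0.631 pm.

0.631 pm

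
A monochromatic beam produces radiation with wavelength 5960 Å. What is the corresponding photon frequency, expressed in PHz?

0.503 PHz

In SI units: λ = 5960 Å = 5.96e-7 m.
The photon relation is f = c/λ, giving f = 5.030e14 Hz.
Converting to PHz: f = 0.5030 PHz ≈ 0.503 PHz.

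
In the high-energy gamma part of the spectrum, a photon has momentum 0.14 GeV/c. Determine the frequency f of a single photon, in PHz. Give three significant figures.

Convert to SI: p = 0.14 GeV/c = 7.4820 × 10^-20 kg·m/s.
The photon relation is f = pc/h, giving f = 3.385 × 10^22 Hz.
Converting to PHz: f = 3.385 × 10^7 PHz ≈ 3.39 × 10^7 PHz.

3.39 × 10^7 PHz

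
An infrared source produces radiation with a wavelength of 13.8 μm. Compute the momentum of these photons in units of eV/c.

0.0898 eV/c

Use h = 6.62607015e-34 J·s, c = 2.99792458e8 m/s, 1 eV = 1.602176634e-19 J.
In SI units: λ = 13.8 μm = 1.38e-5 m.
Apply p = h/λ: p = 4.802e-29 kg·m/s.
Converting to eV/c: p = 0.08984 eV/c ≈ 0.0898 eV/c.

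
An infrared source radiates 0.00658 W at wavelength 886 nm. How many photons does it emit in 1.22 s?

Total energy: E_total = P·t = 0.00658 × 1.22 = 0.008028 J.
Per-photon energy: E = 2.242e-19 J.
N = E_total / E_photon = 3.58e16.

3.58e16 photons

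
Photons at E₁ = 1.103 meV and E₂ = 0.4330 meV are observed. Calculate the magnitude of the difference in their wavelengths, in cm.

Using λ = hc/E: λ₁ = 0.0011241 m, λ₂ = 0.0028634 m.
|Δλ| = |0.0011241 − 0.0028634| = 0.00174 m = 0.174 cm.

0.174 cm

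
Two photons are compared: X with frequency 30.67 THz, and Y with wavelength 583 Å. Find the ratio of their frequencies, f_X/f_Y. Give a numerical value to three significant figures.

5.96 × 10^-3

f_X = 3.067 × 10^13 Hz (from frequency = 30.67 THz, via f given directly).
f_Y = 5.142 × 10^15 Hz (from wavelength = 583 Å, via f = c/λ).
Ratio = 3.067 × 10^13 / 5.142 × 10^15 = 5.96 × 10^-3.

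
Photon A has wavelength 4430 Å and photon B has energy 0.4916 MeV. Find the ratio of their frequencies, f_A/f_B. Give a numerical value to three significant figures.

f_A = 6.767 × 10^14 Hz (from wavelength = 4430 Å, via f = c/λ).
f_B = 1.189 × 10^20 Hz (from energy = 0.4916 MeV, via f = E/h).
Ratio = 6.767 × 10^14 / 1.189 × 10^20 = 5.69 × 10^-6.

5.69 × 10^-6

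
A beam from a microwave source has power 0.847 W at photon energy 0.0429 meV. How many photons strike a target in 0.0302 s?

3.72·10^21 photons

Total energy: E_total = P·t = 0.847 × 0.0302 = 0.02558 J.
Per-photon energy: E = 6.873·10^-24 J.
N = E_total / E_photon = 3.72·10^21.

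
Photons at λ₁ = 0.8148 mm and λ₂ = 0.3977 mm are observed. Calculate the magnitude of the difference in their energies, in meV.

Using E = hc/λ: E₁ = 2.4380e-22 J, E₂ = 4.9948e-22 J.
|ΔE| = |2.4380e-22 − 4.9948e-22| = 2.56e-22 J = 1.60 meV.

1.60 meV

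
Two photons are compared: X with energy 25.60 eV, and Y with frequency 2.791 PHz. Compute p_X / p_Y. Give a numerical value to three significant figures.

2.22

p_X = 1.368e-26 kg·m/s (from energy = 25.60 eV, via p = E/c).
p_Y = 6.169e-27 kg·m/s (from frequency = 2.791 PHz, via p = hf/c).
Ratio = 1.368e-26 / 6.169e-27 = 2.22.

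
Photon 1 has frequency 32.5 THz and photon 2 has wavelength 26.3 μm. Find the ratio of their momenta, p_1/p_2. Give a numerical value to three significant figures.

2.85

p_1 = 7.183 × 10^-29 kg·m/s (from frequency = 32.5 THz, via p = hf/c).
p_2 = 2.519 × 10^-29 kg·m/s (from wavelength = 26.3 μm, via p = h/λ).
Ratio = 7.183 × 10^-29 / 2.519 × 10^-29 = 2.85.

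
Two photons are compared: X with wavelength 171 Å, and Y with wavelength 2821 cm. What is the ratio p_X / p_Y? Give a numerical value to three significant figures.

p_X = 3.875·10^-26 kg·m/s (from wavelength = 171 Å, via p = h/λ).
p_Y = 2.349·10^-35 kg·m/s (from wavelength = 2821 cm, via p = h/λ).
Ratio = 3.875·10^-26 / 2.349·10^-35 = 1.65·10^9.

1.65·10^9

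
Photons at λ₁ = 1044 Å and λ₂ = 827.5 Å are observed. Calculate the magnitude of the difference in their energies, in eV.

Using E = hc/λ: E₁ = 1.9027e-18 J, E₂ = 2.4005e-18 J.
|ΔE| = |1.9027e-18 − 2.4005e-18| = 4.98e-19 J = 3.11 eV.

3.11 eV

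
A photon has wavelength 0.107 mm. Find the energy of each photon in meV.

11.6 meV

Use h = 6.62607015e-34 J·s, c = 2.99792458e8 m/s, 1 eV = 1.602176634e-19 J.
Convert to SI: λ = 0.107 mm = 1.07e-4 m.
For a photon E = hc/λ, so E = 1.856e-21 J.
Converting to meV: E = 11.59 meV ≈ 11.6 meV.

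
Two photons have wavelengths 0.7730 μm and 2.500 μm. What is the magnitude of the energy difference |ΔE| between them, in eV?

1.11 eV

Using E = hc/λ: E₁ = 2.5698 × 10^-19 J, E₂ = 7.9458 × 10^-20 J.
|ΔE| = |2.5698 × 10^-19 − 7.9458 × 10^-20| = 1.78 × 10^-19 J = 1.11 eV.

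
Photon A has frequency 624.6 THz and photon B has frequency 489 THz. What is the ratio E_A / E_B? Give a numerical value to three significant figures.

E_A = 4.139 × 10^-19 J (from frequency = 624.6 THz, via E = hf).
E_B = 3.240 × 10^-19 J (from frequency = 489 THz, via E = hf).
Ratio = 4.139 × 10^-19 / 3.240 × 10^-19 = 1.28.

1.28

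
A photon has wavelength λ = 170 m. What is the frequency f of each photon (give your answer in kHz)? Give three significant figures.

1760 kHz

Use c = 2.99792458e8 m/s.
Since f = c/λ for a photon, f = 1.763e6 Hz.
Converting to kHz: f = 1763 kHz ≈ 1760 kHz.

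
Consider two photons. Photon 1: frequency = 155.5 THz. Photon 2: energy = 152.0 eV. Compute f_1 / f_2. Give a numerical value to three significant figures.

f_1 = 1.555 × 10^14 Hz (from frequency = 155.5 THz, via f given directly).
f_2 = 3.675 × 10^16 Hz (from energy = 152.0 eV, via f = E/h).
Ratio = 1.555 × 10^14 / 3.675 × 10^16 = 4.23 × 10^-3.

4.23 × 10^-3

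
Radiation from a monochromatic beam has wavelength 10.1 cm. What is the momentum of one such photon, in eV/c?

1.23e-5 eV/c

Convert to SI: λ = 10.1 cm = 0.101 m.
Apply p = h/λ: p = 6.560e-33 kg·m/s.
Converting to eV/c: p = 1.228e-5 eV/c ≈ 1.23e-5 eV/c.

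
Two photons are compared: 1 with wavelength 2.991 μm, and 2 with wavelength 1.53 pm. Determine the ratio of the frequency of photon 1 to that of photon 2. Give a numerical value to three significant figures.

5.12e-7

f_1 = 1.002e14 Hz (from wavelength = 2.991 μm, via f = c/λ).
f_2 = 1.959e20 Hz (from wavelength = 1.53 pm, via f = c/λ).
Ratio = 1.002e14 / 1.959e20 = 5.12e-7.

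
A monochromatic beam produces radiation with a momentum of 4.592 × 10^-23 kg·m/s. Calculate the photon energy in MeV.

Take c = 2.99792458 × 10^8 m/s, 1 eV = 1.602176634 × 10^-19 J.
The photon relation is E = pc, giving E = 1.377 × 10^-14 J.
Converting to MeV: E = 0.08592 MeV ≈ 0.0859 MeV.

0.0859 MeV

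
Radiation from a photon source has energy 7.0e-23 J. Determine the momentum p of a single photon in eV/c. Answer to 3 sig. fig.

4.37e-4 eV/c

The photon relation is p = E/c, giving p = 2.335e-31 kg·m/s.
Converting to eV/c: p = 4.369e-4 eV/c ≈ 4.37e-4 eV/c.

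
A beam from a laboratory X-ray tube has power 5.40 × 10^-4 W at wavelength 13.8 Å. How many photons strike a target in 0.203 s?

7.62 × 10^11 photons

Total energy: E_total = P·t = 5.40 × 10^-4 × 0.203 = 1.096 × 10^-4 J.
Per-photon energy: E = 1.439 × 10^-16 J.
N = E_total / E_photon = 7.62 × 10^11.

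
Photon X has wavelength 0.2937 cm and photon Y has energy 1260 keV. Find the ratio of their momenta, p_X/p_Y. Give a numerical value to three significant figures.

3.35e-10

p_X = 2.256e-31 kg·m/s (from wavelength = 0.2937 cm, via p = h/λ).
p_Y = 6.734e-22 kg·m/s (from energy = 1260 keV, via p = E/c).
Ratio = 2.256e-31 / 6.734e-22 = 3.35e-10.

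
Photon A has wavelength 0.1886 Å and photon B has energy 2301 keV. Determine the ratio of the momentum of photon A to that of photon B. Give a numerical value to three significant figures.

0.0286

p_A = 3.513·10^-23 kg·m/s (from wavelength = 0.1886 Å, via p = h/λ).
p_B = 1.230·10^-21 kg·m/s (from energy = 2301 keV, via p = E/c).
Ratio = 3.513·10^-23 / 1.230·10^-21 = 0.0286.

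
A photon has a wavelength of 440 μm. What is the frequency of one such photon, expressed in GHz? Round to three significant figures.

681 GHz

First convert: λ = 440 μm = 4.4e-4 m.
For a photon f = c/λ, so f = 6.813e11 Hz.
Converting to GHz: f = 681.3 GHz ≈ 681 GHz.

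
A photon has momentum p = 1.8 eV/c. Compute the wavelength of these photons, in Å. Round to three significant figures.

Use h = 6.62607015 × 10^-34 J·s, c = 2.99792458 × 10^8 m/s, 1 eV = 1.602176634 × 10^-19 J.
In SI units: p = 1.8 eV/c = 9.6197 × 10^-28 kg·m/s.
For a photon λ = h/p, so λ = 6.888 × 10^-7 m.
Converting to Å: λ = 6888 Å ≈ 6890 Å.

6890 Å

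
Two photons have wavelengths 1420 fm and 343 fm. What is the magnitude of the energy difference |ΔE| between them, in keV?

Using E = hc/λ: E₁ = 1.399e-13 J, E₂ = 5.791e-13 J.
|ΔE| = |1.399e-13 − 5.791e-13| = 4.39e-13 J = 2740 keV.

2740 keV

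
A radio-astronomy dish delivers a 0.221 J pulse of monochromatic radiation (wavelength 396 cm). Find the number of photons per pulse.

Per-photon energy: E = 5.016e-26 J (from wavelength = 396 cm).
N = E_total / E_photon = 0.221 J / 5.016e-26 J = 4.41e24.

4.41e24 photons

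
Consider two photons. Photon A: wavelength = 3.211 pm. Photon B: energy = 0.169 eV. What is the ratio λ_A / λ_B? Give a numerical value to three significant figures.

λ_A = 3.211 × 10^-12 m (from wavelength = 3.211 pm, via λ given directly).
λ_B = 7.336 × 10^-6 m (from energy = 0.169 eV, via λ = hc/E).
Ratio = 3.211 × 10^-12 / 7.336 × 10^-6 = 4.38 × 10^-7.

4.38 × 10^-7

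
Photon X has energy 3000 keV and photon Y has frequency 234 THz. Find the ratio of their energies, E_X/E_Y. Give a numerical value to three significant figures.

E_X = 4.807 × 10^-13 J (from energy = 3000 keV, via E given directly).
E_Y = 1.551 × 10^-19 J (from frequency = 234 THz, via E = hf).
Ratio = 4.807 × 10^-13 / 1.551 × 10^-19 = 3.10 × 10^6.

3.10 × 10^6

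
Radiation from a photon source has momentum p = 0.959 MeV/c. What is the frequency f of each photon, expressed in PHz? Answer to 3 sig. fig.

2.32e5 PHz

Convert to SI: p = 0.959 MeV/c = 5.1252e-22 kg·m/s.
Apply f = pc/h: f = 2.319e20 Hz.
Converting to PHz: f = 231900 PHz ≈ 2.32e5 PHz.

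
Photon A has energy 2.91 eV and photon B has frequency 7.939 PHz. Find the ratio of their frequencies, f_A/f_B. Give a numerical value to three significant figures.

0.0886

f_A = 7.036e14 Hz (from energy = 2.91 eV, via f = E/h).
f_B = 7.939e15 Hz (from frequency = 7.939 PHz, via f given directly).
Ratio = 7.036e14 / 7.939e15 = 0.0886.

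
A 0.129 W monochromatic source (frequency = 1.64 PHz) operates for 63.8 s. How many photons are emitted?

Total energy: E_total = P·t = 0.129 × 63.8 = 8.230 J.
Per-photon energy: E = 1.087 × 10^-18 J.
N = E_total / E_photon = 7.57 × 10^18.

7.57 × 10^18 photons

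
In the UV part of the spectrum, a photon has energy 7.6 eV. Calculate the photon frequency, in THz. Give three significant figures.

1840 THz

(h = 6.62607015 × 10^-34 J·s, 1 eV = 1.602176634 × 10^-19 J.)
In SI units: E = 7.6 eV = 1.2177 × 10^-18 J.
Apply f = E/h: f = 1.838 × 10^15 Hz.
Converting to THz: f = 1838 THz ≈ 1840 THz.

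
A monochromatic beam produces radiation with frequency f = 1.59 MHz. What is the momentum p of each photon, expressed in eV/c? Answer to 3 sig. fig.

In SI units: f = 1.59 MHz = 1.59e6 Hz.
For a photon p = hf/c, so p = 3.514e-36 kg·m/s.
Converting to eV/c: p = 6.576e-9 eV/c ≈ 6.58e-9 eV/c.

6.58e-9 eV/c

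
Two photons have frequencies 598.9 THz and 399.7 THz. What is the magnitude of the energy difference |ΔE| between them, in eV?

Using E = hf: E₁ = 3.9684 × 10^-19 J, E₂ = 2.6484 × 10^-19 J.
|ΔE| = |3.9684 × 10^-19 − 2.6484 × 10^-19| = 1.32 × 10^-19 J = 0.824 eV.

0.824 eV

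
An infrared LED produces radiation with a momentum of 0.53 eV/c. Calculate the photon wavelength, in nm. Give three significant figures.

(h = 6.62607015 × 10^-34 J·s, c = 2.99792458 × 10^8 m/s, 1 eV = 1.602176634 × 10^-19 J.)
Convert to SI: p = 0.53 eV/c = 2.8325 × 10^-28 kg·m/s.
For a photon λ = h/p, so λ = 2.339 × 10^-6 m.
Converting to nm: λ = 2339 nm ≈ 2340 nm.

2340 nm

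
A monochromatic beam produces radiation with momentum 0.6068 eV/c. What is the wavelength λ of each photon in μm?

2.04 μm

Take h = 6.62607015·10^-34 J·s, c = 2.99792458·10^8 m/s, 1 eV = 1.602176634·10^-19 J.
In SI units: p = 0.6068 eV/c = 3.2429·10^-28 kg·m/s.
For a photon λ = h/p, so λ = 2.043·10^-6 m.
Converting to μm: λ = 2.043 μm ≈ 2.04 μm.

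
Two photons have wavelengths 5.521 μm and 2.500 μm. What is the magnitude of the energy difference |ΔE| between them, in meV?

271 meV

Using E = hc/λ: E₁ = 3.5980e-20 J, E₂ = 7.9458e-20 J.
|ΔE| = |3.5980e-20 − 7.9458e-20| = 4.35e-20 J = 271 meV.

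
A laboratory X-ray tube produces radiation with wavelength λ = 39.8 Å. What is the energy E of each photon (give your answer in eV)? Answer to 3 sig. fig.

312 eV

Use h = 6.62607015 × 10^-34 J·s, c = 2.99792458 × 10^8 m/s, 1 eV = 1.602176634 × 10^-19 J.
In SI units: λ = 39.8 Å = 3.98 × 10^-9 m.
Apply E = hc/λ: E = 4.991 × 10^-17 J.
Converting to eV: E = 311.5 eV ≈ 312 eV.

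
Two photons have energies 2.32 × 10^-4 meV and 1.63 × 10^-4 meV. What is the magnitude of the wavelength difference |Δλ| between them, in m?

2.26 m

Using λ = hc/E: λ₁ = 5.344 m, λ₂ = 7.606 m.
|Δλ| = |5.344 − 7.606| = 2.26 m.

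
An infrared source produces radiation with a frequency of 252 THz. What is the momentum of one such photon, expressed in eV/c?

Convert to SI: f = 252 THz = 2.52e14 Hz.
Apply p = hf/c: p = 5.570e-28 kg·m/s.
Converting to eV/c: p = 1.042 eV/c ≈ 1.04 eV/c.

1.04 eV/c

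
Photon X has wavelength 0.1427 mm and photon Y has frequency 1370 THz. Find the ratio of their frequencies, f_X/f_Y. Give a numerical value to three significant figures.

1.53e-3

f_X = 2.101e12 Hz (from wavelength = 0.1427 mm, via f = c/λ).
f_Y = 1.370e15 Hz (from frequency = 1370 THz, via f given directly).
Ratio = 2.101e12 / 1.370e15 = 1.53e-3.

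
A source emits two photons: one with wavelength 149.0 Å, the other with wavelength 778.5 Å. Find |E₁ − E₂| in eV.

67.3 eV

Using E = hc/λ: E₁ = 1.3332e-17 J, E₂ = 2.5516e-18 J.
|ΔE| = |1.3332e-17 − 2.5516e-18| = 1.08e-17 J = 67.3 eV.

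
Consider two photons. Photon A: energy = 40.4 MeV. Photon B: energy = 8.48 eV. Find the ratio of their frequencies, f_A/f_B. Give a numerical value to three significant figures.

f_A = 9.769e21 Hz (from energy = 40.4 MeV, via f = E/h).
f_B = 2.050e15 Hz (from energy = 8.48 eV, via f = E/h).
Ratio = 9.769e21 / 2.050e15 = 4.76e6.

4.76e6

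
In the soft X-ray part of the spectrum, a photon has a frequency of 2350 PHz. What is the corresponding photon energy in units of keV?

9.72 keV

In SI units: f = 2350 PHz = 2.35e18 Hz.
Apply E = hf: E = 1.557e-15 J.
Converting to keV: E = 9.719 keV ≈ 9.72 keV.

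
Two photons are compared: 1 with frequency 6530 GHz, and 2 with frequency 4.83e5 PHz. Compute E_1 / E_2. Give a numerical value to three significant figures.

E_1 = 4.327e-21 J (from frequency = 6530 GHz, via E = hf).
E_2 = 3.200e-13 J (from frequency = 4.83e5 PHz, via E = hf).
Ratio = 4.327e-21 / 3.200e-13 = 1.35e-8.

1.35e-8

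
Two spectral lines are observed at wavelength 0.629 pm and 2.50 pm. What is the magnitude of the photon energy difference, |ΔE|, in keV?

1480 keV

Using E = hc/λ: E₁ = 3.158e-13 J, E₂ = 7.946e-14 J.
|ΔE| = |3.158e-13 − 7.946e-14| = 2.36e-13 J = 1480 keV.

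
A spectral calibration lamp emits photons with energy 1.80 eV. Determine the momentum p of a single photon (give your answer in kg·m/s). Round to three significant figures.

9.62 × 10^-28 kg·m/s

Take c = 2.99792458 × 10^8 m/s, 1 eV = 1.602176634 × 10^-19 J.
Convert to SI: E = 1.80 eV = 2.8839 × 10^-19 J.
Apply p = E/c: p = 9.620 × 10^-28 kg·m/s.
So p ≈ 9.62 × 10^-28 kg·m/s.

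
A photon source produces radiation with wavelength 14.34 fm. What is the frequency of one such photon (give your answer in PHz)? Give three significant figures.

Convert to SI: λ = 14.34 fm = 1.434 × 10^-14 m.
Since f = c/λ for a photon, f = 2.091 × 10^22 Hz.
Converting to PHz: f = 2.091 × 10^7 PHz ≈ 2.09 × 10^7 PHz.

2.09 × 10^7 PHz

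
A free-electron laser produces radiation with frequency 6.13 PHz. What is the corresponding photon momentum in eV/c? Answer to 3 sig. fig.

Take h = 6.62607015·10^-34 J·s, c = 2.99792458·10^8 m/s, 1 eV = 1.602176634·10^-19 J.
First convert: f = 6.13 PHz = 6.13·10^15 Hz.
For a photon p = hf/c, so p = 1.355·10^-26 kg·m/s.
Converting to eV/c: p = 25.35 eV/c ≈ 25.4 eV/c.

25.4 eV/c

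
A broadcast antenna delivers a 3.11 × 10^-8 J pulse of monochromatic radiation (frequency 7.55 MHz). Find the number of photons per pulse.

Per-photon energy: E = 5.003 × 10^-27 J (from frequency = 7.55 MHz).
N = E_total / E_photon = 3.11 × 10^-8 J / 5.003 × 10^-27 J = 6.22 × 10^18.

6.22 × 10^18 photons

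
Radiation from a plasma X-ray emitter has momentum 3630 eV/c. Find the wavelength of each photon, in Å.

3.42 Å

(h = 6.62607015·10^-34 J·s, c = 2.99792458·10^8 m/s, 1 eV = 1.602176634·10^-19 J.)
Convert to SI: p = 3630 eV/c = 1.9400·10^-24 kg·m/s.
For a photon λ = h/p, so λ = 3.416·10^-10 m.
Converting to Å: λ = 3.416 Å ≈ 3.42 Å.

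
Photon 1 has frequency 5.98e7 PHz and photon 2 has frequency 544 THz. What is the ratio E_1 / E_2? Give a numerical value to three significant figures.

E_1 = 3.962e-11 J (from frequency = 5.98e7 PHz, via E = hf).
E_2 = 3.605e-19 J (from frequency = 544 THz, via E = hf).
Ratio = 3.962e-11 / 3.605e-19 = 1.10e8.

1.10e8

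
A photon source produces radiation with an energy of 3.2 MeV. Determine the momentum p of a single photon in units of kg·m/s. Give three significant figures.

Convert to SI: E = 3.2 MeV = 5.1270e-13 J.
For a photon p = E/c, so p = 1.710e-21 kg·m/s.
So p ≈ 1.71e-21 kg·m/s.

1.71e-21 kg·m/s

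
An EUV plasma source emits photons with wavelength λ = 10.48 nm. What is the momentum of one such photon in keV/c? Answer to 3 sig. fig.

0.118 keV/c

Take h = 6.62607015 × 10^-34 J·s, c = 2.99792458 × 10^8 m/s, 1 eV = 1.602176634 × 10^-19 J.
Convert to SI: λ = 10.48 nm = 1.048 × 10^-8 m.
Apply p = h/λ: p = 6.323 × 10^-26 kg·m/s.
Converting to keV/c: p = 0.1183 keV/c ≈ 0.118 keV/c.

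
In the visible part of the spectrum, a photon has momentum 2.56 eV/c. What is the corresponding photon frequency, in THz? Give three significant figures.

619 THz

First convert: p = 2.56 eV/c = 1.3681e-27 kg·m/s.
Since f = pc/h for a photon, f = 6.190e14 Hz.
Converting to THz: f = 619.0 THz ≈ 619 THz.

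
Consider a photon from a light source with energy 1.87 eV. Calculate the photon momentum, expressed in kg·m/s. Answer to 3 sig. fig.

Use c = 2.99792458 × 10^8 m/s, 1 eV = 1.602176634 × 10^-19 J.
In SI units: E = 1.87 eV = 2.9961 × 10^-19 J.
The photon relation is p = E/c, giving p = 9.994 × 10^-28 kg·m/s.
So p ≈ 9.99 × 10^-28 kg·m/s.

9.99 × 10^-28 kg·m/s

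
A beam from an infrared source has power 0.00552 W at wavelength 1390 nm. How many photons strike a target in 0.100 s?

Total energy: E_total = P·t = 0.00552 × 0.100 = 5.520·10^-4 J.
Per-photon energy: E = 1.429·10^-19 J.
N = E_total / E_photon = 3.86·10^15.

3.86·10^15 photons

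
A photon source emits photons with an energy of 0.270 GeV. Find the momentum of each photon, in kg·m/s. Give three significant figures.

In SI units: E = 0.270 GeV = 4.3259 × 10^-11 J.
Since p = E/c for a photon, p = 1.443 × 10^-19 kg·m/s.
So p ≈ 1.44 × 10^-19 kg·m/s.

1.44 × 10^-19 kg·m/s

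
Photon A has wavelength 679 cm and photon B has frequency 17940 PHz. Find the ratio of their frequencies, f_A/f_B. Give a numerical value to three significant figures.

f_A = 4.415e7 Hz (from wavelength = 679 cm, via f = c/λ).
f_B = 1.794e19 Hz (from frequency = 17940 PHz, via f given directly).
Ratio = 4.415e7 / 1.794e19 = 2.46e-12.

2.46e-12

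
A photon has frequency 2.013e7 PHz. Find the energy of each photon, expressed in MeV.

First convert: f = 2.013e7 PHz = 2.013e22 Hz.
For a photon E = hf, so E = 1.334e-11 J.
Converting to MeV: E = 83.25 MeV ≈ 83.3 MeV.

83.3 MeV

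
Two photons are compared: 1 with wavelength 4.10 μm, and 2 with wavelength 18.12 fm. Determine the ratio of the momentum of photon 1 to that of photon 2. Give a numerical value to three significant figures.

p_1 = 1.616e-28 kg·m/s (from wavelength = 4.10 μm, via p = h/λ).
p_2 = 3.657e-20 kg·m/s (from wavelength = 18.12 fm, via p = h/λ).
Ratio = 1.616e-28 / 3.657e-20 = 4.42e-9.

4.42e-9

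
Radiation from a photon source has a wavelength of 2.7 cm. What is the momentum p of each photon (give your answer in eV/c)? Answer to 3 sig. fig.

4.59·10^-5 eV/c

Use h = 6.62607015·10^-34 J·s, c = 2.99792458·10^8 m/s, 1 eV = 1.602176634·10^-19 J.
Convert to SI: λ = 2.7 cm = 0.027 m.
Apply p = h/λ: p = 2.454·10^-32 kg·m/s.
Converting to eV/c: p = 4.592·10^-5 eV/c ≈ 4.59·10^-5 eV/c.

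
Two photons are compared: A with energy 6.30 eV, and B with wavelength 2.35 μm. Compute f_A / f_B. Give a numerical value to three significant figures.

11.9

f_A = 1.523 × 10^15 Hz (from energy = 6.30 eV, via f = E/h).
f_B = 1.276 × 10^14 Hz (from wavelength = 2.35 μm, via f = c/λ).
Ratio = 1.523 × 10^15 / 1.276 × 10^14 = 11.9.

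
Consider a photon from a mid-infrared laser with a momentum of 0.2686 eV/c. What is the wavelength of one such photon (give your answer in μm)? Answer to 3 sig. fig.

4.62 μm

(h = 6.62607015e-34 J·s, c = 2.99792458e8 m/s, 1 eV = 1.602176634e-19 J.)
Convert to SI: p = 0.2686 eV/c = 1.4355e-28 kg·m/s.
Since λ = h/p for a photon, λ = 4.616e-6 m.
Converting to μm: λ = 4.616 μm ≈ 4.62 μm.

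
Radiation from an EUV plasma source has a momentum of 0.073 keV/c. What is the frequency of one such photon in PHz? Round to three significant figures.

In SI units: p = 0.073 keV/c = 3.9013 × 10^-26 kg·m/s.
Apply f = pc/h: f = 1.765 × 10^16 Hz.
Converting to PHz: f = 17.65 PHz ≈ 17.7 PHz.

17.7 PHz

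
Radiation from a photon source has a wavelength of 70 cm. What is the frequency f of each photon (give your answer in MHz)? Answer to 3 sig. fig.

Use c = 2.99792458·10^8 m/s.
Convert to SI: λ = 70 cm = 0.70 m.
For a photon f = c/λ, so f = 4.283·10^8 Hz.
Converting to MHz: f = 428.3 MHz ≈ 428 MHz.

428 MHz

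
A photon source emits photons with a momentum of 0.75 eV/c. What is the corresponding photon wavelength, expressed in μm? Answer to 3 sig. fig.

(h = 6.62607015e-34 J·s, c = 2.99792458e8 m/s, 1 eV = 1.602176634e-19 J.)
First convert: p = 0.75 eV/c = 4.0082e-28 kg·m/s.
For a photon λ = h/p, so λ = 1.653e-6 m.
Converting to μm: λ = 1.653 μm ≈ 1.65 μm.

1.65 μm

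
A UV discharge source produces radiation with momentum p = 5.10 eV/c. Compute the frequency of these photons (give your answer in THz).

Convert to SI: p = 5.10 eV/c = 2.7256e-27 kg·m/s.
The photon relation is f = pc/h, giving f = 1.233e15 Hz.
Converting to THz: f = 1233 THz ≈ 1230 THz.

1230 THz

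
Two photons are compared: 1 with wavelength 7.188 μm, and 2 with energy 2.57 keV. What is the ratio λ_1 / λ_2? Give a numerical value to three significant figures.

λ_1 = 7.188 × 10^-6 m (from wavelength = 7.188 μm, via λ given directly).
λ_2 = 4.824 × 10^-10 m (from energy = 2.57 keV, via λ = hc/E).
Ratio = 7.188 × 10^-6 / 4.824 × 10^-10 = 1.49 × 10^4.

1.49 × 10^4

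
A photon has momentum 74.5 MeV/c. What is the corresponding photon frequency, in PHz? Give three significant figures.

First convert: p = 74.5 MeV/c = 3.9815e-20 kg·m/s.
Apply f = pc/h: f = 1.801e22 Hz.
Converting to PHz: f = 1.801e7 PHz ≈ 1.80e7 PHz.

1.80e7 PHz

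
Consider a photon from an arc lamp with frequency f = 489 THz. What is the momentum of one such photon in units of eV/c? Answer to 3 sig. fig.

2.02 eV/c

Take h = 6.62607015 × 10^-34 J·s, c = 2.99792458 × 10^8 m/s, 1 eV = 1.602176634 × 10^-19 J.
Convert to SI: f = 489 THz = 4.89 × 10^14 Hz.
Since p = hf/c for a photon, p = 1.081 × 10^-27 kg·m/s.
Converting to eV/c: p = 2.022 eV/c ≈ 2.02 eV/c.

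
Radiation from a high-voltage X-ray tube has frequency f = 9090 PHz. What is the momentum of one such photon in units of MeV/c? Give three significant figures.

Use h = 6.62607015e-34 J·s, c = 2.99792458e8 m/s, 1 eV = 1.602176634e-19 J.
Convert to SI: f = 9090 PHz = 9.09e18 Hz.
For a photon p = hf/c, so p = 2.009e-23 kg·m/s.
Converting to MeV/c: p = 0.03759 MeV/c ≈ 0.0376 MeV/c.

0.0376 MeV/c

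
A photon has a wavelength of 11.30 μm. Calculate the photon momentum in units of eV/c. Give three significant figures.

0.110 eV/c

(h = 6.62607015 × 10^-34 J·s, c = 2.99792458 × 10^8 m/s, 1 eV = 1.602176634 × 10^-19 J.)
Convert to SI: λ = 11.30 μm = 1.130 × 10^-5 m.
Since p = h/λ for a photon, p = 5.864 × 10^-29 kg·m/s.
Converting to eV/c: p = 0.1097 eV/c ≈ 0.110 eV/c.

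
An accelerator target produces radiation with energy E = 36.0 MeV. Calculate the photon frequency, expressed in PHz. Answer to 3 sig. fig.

8.70 × 10^6 PHz

Use h = 6.62607015 × 10^-34 J·s, 1 eV = 1.602176634 × 10^-19 J.
Convert to SI: E = 36.0 MeV = 5.7678 × 10^-12 J.
The photon relation is f = E/h, giving f = 8.705 × 10^21 Hz.
Converting to PHz: f = 8.705 × 10^6 PHz ≈ 8.70 × 10^6 PHz.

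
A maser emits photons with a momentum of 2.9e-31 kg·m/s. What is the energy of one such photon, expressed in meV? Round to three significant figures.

Take c = 2.99792458e8 m/s, 1 eV = 1.602176634e-19 J.
For a photon E = pc, so E = 8.694e-23 J.
Converting to meV: E = 0.5426 meV ≈ 0.543 meV.

0.543 meV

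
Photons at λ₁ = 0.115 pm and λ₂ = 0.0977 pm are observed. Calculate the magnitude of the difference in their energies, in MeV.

Using E = hc/λ: E₁ = 1.727 × 10^-12 J, E₂ = 2.033 × 10^-12 J.
|ΔE| = |1.727 × 10^-12 − 2.033 × 10^-12| = 3.06 × 10^-13 J = 1.91 MeV.

1.91 MeV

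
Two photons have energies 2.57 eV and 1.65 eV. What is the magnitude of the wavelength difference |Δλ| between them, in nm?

269 nm

Using λ = hc/E: λ₁ = 4.824 × 10^-7 m, λ₂ = 7.514 × 10^-7 m.
|Δλ| = |4.824 × 10^-7 − 7.514 × 10^-7| = 2.69 × 10^-7 m = 269 nm.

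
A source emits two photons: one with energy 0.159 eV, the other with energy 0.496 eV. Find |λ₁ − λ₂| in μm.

5.30 μm

Using λ = hc/E: λ₁ = 7.798·10^-6 m, λ₂ = 2.500·10^-6 m.
|Δλ| = |7.798·10^-6 − 2.500·10^-6| = 5.30·10^-6 m = 5.30 μm.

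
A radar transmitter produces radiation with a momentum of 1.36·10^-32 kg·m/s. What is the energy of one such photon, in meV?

For a photon E = pc, so E = 4.077·10^-24 J.
Converting to meV: E = 0.02545 meV ≈ 0.0254 meV.

0.0254 meV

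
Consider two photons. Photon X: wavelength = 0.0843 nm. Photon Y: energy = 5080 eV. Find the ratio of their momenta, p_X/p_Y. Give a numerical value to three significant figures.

p_X = 7.860e-24 kg·m/s (from wavelength = 0.0843 nm, via p = h/λ).
p_Y = 2.715e-24 kg·m/s (from energy = 5080 eV, via p = E/c).
Ratio = 7.860e-24 / 2.715e-24 = 2.90.

2.90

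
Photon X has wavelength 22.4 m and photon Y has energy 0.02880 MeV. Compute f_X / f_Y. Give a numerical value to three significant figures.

1.92 × 10^-12

f_X = 1.338 × 10^7 Hz (from wavelength = 22.4 m, via f = c/λ).
f_Y = 6.964 × 10^18 Hz (from energy = 0.02880 MeV, via f = E/h).
Ratio = 1.338 × 10^7 / 6.964 × 10^18 = 1.92 × 10^-12.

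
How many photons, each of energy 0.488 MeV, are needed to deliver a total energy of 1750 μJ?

Per-photon energy: E = 7.819e-14 J (from energy = 0.488 MeV).
N = E_total / E_photon = 0.00175 J / 7.819e-14 J = 2.24e10.

2.24e10 photons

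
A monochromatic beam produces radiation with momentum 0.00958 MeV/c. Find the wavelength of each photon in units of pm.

(h = 6.62607015·10^-34 J·s, c = 2.99792458·10^8 m/s, 1 eV = 1.602176634·10^-19 J.)
First convert: p = 0.00958 MeV/c = 5.1198·10^-24 kg·m/s.
Apply λ = h/p: λ = 1.294·10^-10 m.
Converting to pm: λ = 129.4 pm ≈ 129 pm.

129 pm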